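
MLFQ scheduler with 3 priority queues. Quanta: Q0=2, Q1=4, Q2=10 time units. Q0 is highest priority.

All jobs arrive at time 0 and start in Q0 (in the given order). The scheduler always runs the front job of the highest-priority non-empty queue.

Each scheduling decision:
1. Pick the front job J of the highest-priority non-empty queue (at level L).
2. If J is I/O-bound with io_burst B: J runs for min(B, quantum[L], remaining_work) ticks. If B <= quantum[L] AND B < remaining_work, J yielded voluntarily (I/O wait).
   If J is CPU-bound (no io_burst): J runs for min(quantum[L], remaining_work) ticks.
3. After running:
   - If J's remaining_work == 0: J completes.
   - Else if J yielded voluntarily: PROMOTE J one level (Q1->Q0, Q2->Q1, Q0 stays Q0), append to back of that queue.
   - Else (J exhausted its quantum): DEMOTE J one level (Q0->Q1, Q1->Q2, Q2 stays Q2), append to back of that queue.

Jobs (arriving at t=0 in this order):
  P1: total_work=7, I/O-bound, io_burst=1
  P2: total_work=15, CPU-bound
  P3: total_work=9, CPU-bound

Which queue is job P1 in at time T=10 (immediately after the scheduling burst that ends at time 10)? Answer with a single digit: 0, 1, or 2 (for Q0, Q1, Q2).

t=0-1: P1@Q0 runs 1, rem=6, I/O yield, promote→Q0. Q0=[P2,P3,P1] Q1=[] Q2=[]
t=1-3: P2@Q0 runs 2, rem=13, quantum used, demote→Q1. Q0=[P3,P1] Q1=[P2] Q2=[]
t=3-5: P3@Q0 runs 2, rem=7, quantum used, demote→Q1. Q0=[P1] Q1=[P2,P3] Q2=[]
t=5-6: P1@Q0 runs 1, rem=5, I/O yield, promote→Q0. Q0=[P1] Q1=[P2,P3] Q2=[]
t=6-7: P1@Q0 runs 1, rem=4, I/O yield, promote→Q0. Q0=[P1] Q1=[P2,P3] Q2=[]
t=7-8: P1@Q0 runs 1, rem=3, I/O yield, promote→Q0. Q0=[P1] Q1=[P2,P3] Q2=[]
t=8-9: P1@Q0 runs 1, rem=2, I/O yield, promote→Q0. Q0=[P1] Q1=[P2,P3] Q2=[]
t=9-10: P1@Q0 runs 1, rem=1, I/O yield, promote→Q0. Q0=[P1] Q1=[P2,P3] Q2=[]
t=10-11: P1@Q0 runs 1, rem=0, completes. Q0=[] Q1=[P2,P3] Q2=[]
t=11-15: P2@Q1 runs 4, rem=9, quantum used, demote→Q2. Q0=[] Q1=[P3] Q2=[P2]
t=15-19: P3@Q1 runs 4, rem=3, quantum used, demote→Q2. Q0=[] Q1=[] Q2=[P2,P3]
t=19-28: P2@Q2 runs 9, rem=0, completes. Q0=[] Q1=[] Q2=[P3]
t=28-31: P3@Q2 runs 3, rem=0, completes. Q0=[] Q1=[] Q2=[]

Answer: 0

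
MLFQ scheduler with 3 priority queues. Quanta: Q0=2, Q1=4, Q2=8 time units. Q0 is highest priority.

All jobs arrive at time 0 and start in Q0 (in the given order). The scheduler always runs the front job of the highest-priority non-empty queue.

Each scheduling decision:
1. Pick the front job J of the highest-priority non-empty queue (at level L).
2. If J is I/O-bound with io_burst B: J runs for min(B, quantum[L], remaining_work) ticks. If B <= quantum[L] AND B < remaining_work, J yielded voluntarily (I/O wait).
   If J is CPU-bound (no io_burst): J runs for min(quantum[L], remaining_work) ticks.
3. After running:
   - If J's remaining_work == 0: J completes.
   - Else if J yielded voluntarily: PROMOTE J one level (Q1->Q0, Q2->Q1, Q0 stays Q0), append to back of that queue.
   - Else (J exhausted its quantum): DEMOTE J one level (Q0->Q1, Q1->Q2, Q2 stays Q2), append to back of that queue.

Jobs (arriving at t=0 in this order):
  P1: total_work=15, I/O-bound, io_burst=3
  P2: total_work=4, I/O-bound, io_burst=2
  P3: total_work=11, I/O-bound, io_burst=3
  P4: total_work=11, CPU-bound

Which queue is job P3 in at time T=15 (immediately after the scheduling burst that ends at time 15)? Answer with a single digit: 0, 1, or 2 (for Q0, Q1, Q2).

Answer: 1

Derivation:
t=0-2: P1@Q0 runs 2, rem=13, quantum used, demote→Q1. Q0=[P2,P3,P4] Q1=[P1] Q2=[]
t=2-4: P2@Q0 runs 2, rem=2, I/O yield, promote→Q0. Q0=[P3,P4,P2] Q1=[P1] Q2=[]
t=4-6: P3@Q0 runs 2, rem=9, quantum used, demote→Q1. Q0=[P4,P2] Q1=[P1,P3] Q2=[]
t=6-8: P4@Q0 runs 2, rem=9, quantum used, demote→Q1. Q0=[P2] Q1=[P1,P3,P4] Q2=[]
t=8-10: P2@Q0 runs 2, rem=0, completes. Q0=[] Q1=[P1,P3,P4] Q2=[]
t=10-13: P1@Q1 runs 3, rem=10, I/O yield, promote→Q0. Q0=[P1] Q1=[P3,P4] Q2=[]
t=13-15: P1@Q0 runs 2, rem=8, quantum used, demote→Q1. Q0=[] Q1=[P3,P4,P1] Q2=[]
t=15-18: P3@Q1 runs 3, rem=6, I/O yield, promote→Q0. Q0=[P3] Q1=[P4,P1] Q2=[]
t=18-20: P3@Q0 runs 2, rem=4, quantum used, demote→Q1. Q0=[] Q1=[P4,P1,P3] Q2=[]
t=20-24: P4@Q1 runs 4, rem=5, quantum used, demote→Q2. Q0=[] Q1=[P1,P3] Q2=[P4]
t=24-27: P1@Q1 runs 3, rem=5, I/O yield, promote→Q0. Q0=[P1] Q1=[P3] Q2=[P4]
t=27-29: P1@Q0 runs 2, rem=3, quantum used, demote→Q1. Q0=[] Q1=[P3,P1] Q2=[P4]
t=29-32: P3@Q1 runs 3, rem=1, I/O yield, promote→Q0. Q0=[P3] Q1=[P1] Q2=[P4]
t=32-33: P3@Q0 runs 1, rem=0, completes. Q0=[] Q1=[P1] Q2=[P4]
t=33-36: P1@Q1 runs 3, rem=0, completes. Q0=[] Q1=[] Q2=[P4]
t=36-41: P4@Q2 runs 5, rem=0, completes. Q0=[] Q1=[] Q2=[]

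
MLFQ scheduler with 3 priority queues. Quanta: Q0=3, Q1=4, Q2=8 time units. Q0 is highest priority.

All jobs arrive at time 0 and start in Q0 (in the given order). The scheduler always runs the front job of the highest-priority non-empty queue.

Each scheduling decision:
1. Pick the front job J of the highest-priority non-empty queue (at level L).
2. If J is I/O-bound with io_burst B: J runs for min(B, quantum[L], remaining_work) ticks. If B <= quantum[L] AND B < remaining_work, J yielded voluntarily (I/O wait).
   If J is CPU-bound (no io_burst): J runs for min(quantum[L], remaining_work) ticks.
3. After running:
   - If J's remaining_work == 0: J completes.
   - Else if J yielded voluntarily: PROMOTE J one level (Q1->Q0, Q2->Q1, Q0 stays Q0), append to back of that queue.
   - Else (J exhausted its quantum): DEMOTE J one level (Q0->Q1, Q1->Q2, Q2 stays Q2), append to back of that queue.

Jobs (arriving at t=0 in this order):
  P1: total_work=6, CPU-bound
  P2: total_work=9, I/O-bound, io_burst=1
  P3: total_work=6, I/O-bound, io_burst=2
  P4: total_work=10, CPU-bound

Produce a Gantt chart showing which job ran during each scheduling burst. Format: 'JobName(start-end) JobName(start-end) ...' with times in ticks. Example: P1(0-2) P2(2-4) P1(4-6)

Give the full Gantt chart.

Answer: P1(0-3) P2(3-4) P3(4-6) P4(6-9) P2(9-10) P3(10-12) P2(12-13) P3(13-15) P2(15-16) P2(16-17) P2(17-18) P2(18-19) P2(19-20) P2(20-21) P1(21-24) P4(24-28) P4(28-31)

Derivation:
t=0-3: P1@Q0 runs 3, rem=3, quantum used, demote→Q1. Q0=[P2,P3,P4] Q1=[P1] Q2=[]
t=3-4: P2@Q0 runs 1, rem=8, I/O yield, promote→Q0. Q0=[P3,P4,P2] Q1=[P1] Q2=[]
t=4-6: P3@Q0 runs 2, rem=4, I/O yield, promote→Q0. Q0=[P4,P2,P3] Q1=[P1] Q2=[]
t=6-9: P4@Q0 runs 3, rem=7, quantum used, demote→Q1. Q0=[P2,P3] Q1=[P1,P4] Q2=[]
t=9-10: P2@Q0 runs 1, rem=7, I/O yield, promote→Q0. Q0=[P3,P2] Q1=[P1,P4] Q2=[]
t=10-12: P3@Q0 runs 2, rem=2, I/O yield, promote→Q0. Q0=[P2,P3] Q1=[P1,P4] Q2=[]
t=12-13: P2@Q0 runs 1, rem=6, I/O yield, promote→Q0. Q0=[P3,P2] Q1=[P1,P4] Q2=[]
t=13-15: P3@Q0 runs 2, rem=0, completes. Q0=[P2] Q1=[P1,P4] Q2=[]
t=15-16: P2@Q0 runs 1, rem=5, I/O yield, promote→Q0. Q0=[P2] Q1=[P1,P4] Q2=[]
t=16-17: P2@Q0 runs 1, rem=4, I/O yield, promote→Q0. Q0=[P2] Q1=[P1,P4] Q2=[]
t=17-18: P2@Q0 runs 1, rem=3, I/O yield, promote→Q0. Q0=[P2] Q1=[P1,P4] Q2=[]
t=18-19: P2@Q0 runs 1, rem=2, I/O yield, promote→Q0. Q0=[P2] Q1=[P1,P4] Q2=[]
t=19-20: P2@Q0 runs 1, rem=1, I/O yield, promote→Q0. Q0=[P2] Q1=[P1,P4] Q2=[]
t=20-21: P2@Q0 runs 1, rem=0, completes. Q0=[] Q1=[P1,P4] Q2=[]
t=21-24: P1@Q1 runs 3, rem=0, completes. Q0=[] Q1=[P4] Q2=[]
t=24-28: P4@Q1 runs 4, rem=3, quantum used, demote→Q2. Q0=[] Q1=[] Q2=[P4]
t=28-31: P4@Q2 runs 3, rem=0, completes. Q0=[] Q1=[] Q2=[]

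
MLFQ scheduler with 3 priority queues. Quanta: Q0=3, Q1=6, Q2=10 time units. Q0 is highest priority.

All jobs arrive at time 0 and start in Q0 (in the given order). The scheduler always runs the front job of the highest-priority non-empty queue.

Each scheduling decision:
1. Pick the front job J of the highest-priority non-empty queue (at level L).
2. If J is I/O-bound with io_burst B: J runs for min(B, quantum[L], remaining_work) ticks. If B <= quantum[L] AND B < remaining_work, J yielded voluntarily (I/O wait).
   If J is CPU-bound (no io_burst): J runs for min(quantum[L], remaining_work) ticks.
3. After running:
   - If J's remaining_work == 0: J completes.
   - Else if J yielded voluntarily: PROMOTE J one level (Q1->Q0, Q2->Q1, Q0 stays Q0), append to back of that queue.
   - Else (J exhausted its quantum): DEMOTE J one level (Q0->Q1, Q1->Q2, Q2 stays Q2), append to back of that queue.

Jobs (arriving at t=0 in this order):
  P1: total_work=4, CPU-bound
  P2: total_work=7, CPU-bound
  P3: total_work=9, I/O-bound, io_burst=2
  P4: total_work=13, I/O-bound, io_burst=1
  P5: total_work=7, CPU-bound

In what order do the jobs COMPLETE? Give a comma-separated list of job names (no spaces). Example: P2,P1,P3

Answer: P3,P4,P1,P2,P5

Derivation:
t=0-3: P1@Q0 runs 3, rem=1, quantum used, demote→Q1. Q0=[P2,P3,P4,P5] Q1=[P1] Q2=[]
t=3-6: P2@Q0 runs 3, rem=4, quantum used, demote→Q1. Q0=[P3,P4,P5] Q1=[P1,P2] Q2=[]
t=6-8: P3@Q0 runs 2, rem=7, I/O yield, promote→Q0. Q0=[P4,P5,P3] Q1=[P1,P2] Q2=[]
t=8-9: P4@Q0 runs 1, rem=12, I/O yield, promote→Q0. Q0=[P5,P3,P4] Q1=[P1,P2] Q2=[]
t=9-12: P5@Q0 runs 3, rem=4, quantum used, demote→Q1. Q0=[P3,P4] Q1=[P1,P2,P5] Q2=[]
t=12-14: P3@Q0 runs 2, rem=5, I/O yield, promote→Q0. Q0=[P4,P3] Q1=[P1,P2,P5] Q2=[]
t=14-15: P4@Q0 runs 1, rem=11, I/O yield, promote→Q0. Q0=[P3,P4] Q1=[P1,P2,P5] Q2=[]
t=15-17: P3@Q0 runs 2, rem=3, I/O yield, promote→Q0. Q0=[P4,P3] Q1=[P1,P2,P5] Q2=[]
t=17-18: P4@Q0 runs 1, rem=10, I/O yield, promote→Q0. Q0=[P3,P4] Q1=[P1,P2,P5] Q2=[]
t=18-20: P3@Q0 runs 2, rem=1, I/O yield, promote→Q0. Q0=[P4,P3] Q1=[P1,P2,P5] Q2=[]
t=20-21: P4@Q0 runs 1, rem=9, I/O yield, promote→Q0. Q0=[P3,P4] Q1=[P1,P2,P5] Q2=[]
t=21-22: P3@Q0 runs 1, rem=0, completes. Q0=[P4] Q1=[P1,P2,P5] Q2=[]
t=22-23: P4@Q0 runs 1, rem=8, I/O yield, promote→Q0. Q0=[P4] Q1=[P1,P2,P5] Q2=[]
t=23-24: P4@Q0 runs 1, rem=7, I/O yield, promote→Q0. Q0=[P4] Q1=[P1,P2,P5] Q2=[]
t=24-25: P4@Q0 runs 1, rem=6, I/O yield, promote→Q0. Q0=[P4] Q1=[P1,P2,P5] Q2=[]
t=25-26: P4@Q0 runs 1, rem=5, I/O yield, promote→Q0. Q0=[P4] Q1=[P1,P2,P5] Q2=[]
t=26-27: P4@Q0 runs 1, rem=4, I/O yield, promote→Q0. Q0=[P4] Q1=[P1,P2,P5] Q2=[]
t=27-28: P4@Q0 runs 1, rem=3, I/O yield, promote→Q0. Q0=[P4] Q1=[P1,P2,P5] Q2=[]
t=28-29: P4@Q0 runs 1, rem=2, I/O yield, promote→Q0. Q0=[P4] Q1=[P1,P2,P5] Q2=[]
t=29-30: P4@Q0 runs 1, rem=1, I/O yield, promote→Q0. Q0=[P4] Q1=[P1,P2,P5] Q2=[]
t=30-31: P4@Q0 runs 1, rem=0, completes. Q0=[] Q1=[P1,P2,P5] Q2=[]
t=31-32: P1@Q1 runs 1, rem=0, completes. Q0=[] Q1=[P2,P5] Q2=[]
t=32-36: P2@Q1 runs 4, rem=0, completes. Q0=[] Q1=[P5] Q2=[]
t=36-40: P5@Q1 runs 4, rem=0, completes. Q0=[] Q1=[] Q2=[]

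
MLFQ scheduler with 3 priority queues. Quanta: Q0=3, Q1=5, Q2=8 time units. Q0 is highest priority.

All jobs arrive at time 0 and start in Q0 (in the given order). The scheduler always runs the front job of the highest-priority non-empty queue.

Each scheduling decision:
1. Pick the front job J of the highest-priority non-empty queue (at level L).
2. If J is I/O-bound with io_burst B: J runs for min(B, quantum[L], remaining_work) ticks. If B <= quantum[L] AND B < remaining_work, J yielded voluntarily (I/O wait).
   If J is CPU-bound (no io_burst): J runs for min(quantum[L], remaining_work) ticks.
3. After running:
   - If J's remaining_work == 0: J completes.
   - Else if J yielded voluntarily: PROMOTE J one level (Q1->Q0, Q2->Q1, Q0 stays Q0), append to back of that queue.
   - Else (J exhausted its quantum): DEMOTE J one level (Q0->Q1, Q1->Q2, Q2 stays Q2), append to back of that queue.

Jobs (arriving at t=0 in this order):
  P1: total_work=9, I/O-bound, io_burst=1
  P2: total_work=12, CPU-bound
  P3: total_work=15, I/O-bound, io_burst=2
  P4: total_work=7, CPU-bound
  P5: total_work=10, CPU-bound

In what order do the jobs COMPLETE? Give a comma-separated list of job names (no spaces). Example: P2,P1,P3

t=0-1: P1@Q0 runs 1, rem=8, I/O yield, promote→Q0. Q0=[P2,P3,P4,P5,P1] Q1=[] Q2=[]
t=1-4: P2@Q0 runs 3, rem=9, quantum used, demote→Q1. Q0=[P3,P4,P5,P1] Q1=[P2] Q2=[]
t=4-6: P3@Q0 runs 2, rem=13, I/O yield, promote→Q0. Q0=[P4,P5,P1,P3] Q1=[P2] Q2=[]
t=6-9: P4@Q0 runs 3, rem=4, quantum used, demote→Q1. Q0=[P5,P1,P3] Q1=[P2,P4] Q2=[]
t=9-12: P5@Q0 runs 3, rem=7, quantum used, demote→Q1. Q0=[P1,P3] Q1=[P2,P4,P5] Q2=[]
t=12-13: P1@Q0 runs 1, rem=7, I/O yield, promote→Q0. Q0=[P3,P1] Q1=[P2,P4,P5] Q2=[]
t=13-15: P3@Q0 runs 2, rem=11, I/O yield, promote→Q0. Q0=[P1,P3] Q1=[P2,P4,P5] Q2=[]
t=15-16: P1@Q0 runs 1, rem=6, I/O yield, promote→Q0. Q0=[P3,P1] Q1=[P2,P4,P5] Q2=[]
t=16-18: P3@Q0 runs 2, rem=9, I/O yield, promote→Q0. Q0=[P1,P3] Q1=[P2,P4,P5] Q2=[]
t=18-19: P1@Q0 runs 1, rem=5, I/O yield, promote→Q0. Q0=[P3,P1] Q1=[P2,P4,P5] Q2=[]
t=19-21: P3@Q0 runs 2, rem=7, I/O yield, promote→Q0. Q0=[P1,P3] Q1=[P2,P4,P5] Q2=[]
t=21-22: P1@Q0 runs 1, rem=4, I/O yield, promote→Q0. Q0=[P3,P1] Q1=[P2,P4,P5] Q2=[]
t=22-24: P3@Q0 runs 2, rem=5, I/O yield, promote→Q0. Q0=[P1,P3] Q1=[P2,P4,P5] Q2=[]
t=24-25: P1@Q0 runs 1, rem=3, I/O yield, promote→Q0. Q0=[P3,P1] Q1=[P2,P4,P5] Q2=[]
t=25-27: P3@Q0 runs 2, rem=3, I/O yield, promote→Q0. Q0=[P1,P3] Q1=[P2,P4,P5] Q2=[]
t=27-28: P1@Q0 runs 1, rem=2, I/O yield, promote→Q0. Q0=[P3,P1] Q1=[P2,P4,P5] Q2=[]
t=28-30: P3@Q0 runs 2, rem=1, I/O yield, promote→Q0. Q0=[P1,P3] Q1=[P2,P4,P5] Q2=[]
t=30-31: P1@Q0 runs 1, rem=1, I/O yield, promote→Q0. Q0=[P3,P1] Q1=[P2,P4,P5] Q2=[]
t=31-32: P3@Q0 runs 1, rem=0, completes. Q0=[P1] Q1=[P2,P4,P5] Q2=[]
t=32-33: P1@Q0 runs 1, rem=0, completes. Q0=[] Q1=[P2,P4,P5] Q2=[]
t=33-38: P2@Q1 runs 5, rem=4, quantum used, demote→Q2. Q0=[] Q1=[P4,P5] Q2=[P2]
t=38-42: P4@Q1 runs 4, rem=0, completes. Q0=[] Q1=[P5] Q2=[P2]
t=42-47: P5@Q1 runs 5, rem=2, quantum used, demote→Q2. Q0=[] Q1=[] Q2=[P2,P5]
t=47-51: P2@Q2 runs 4, rem=0, completes. Q0=[] Q1=[] Q2=[P5]
t=51-53: P5@Q2 runs 2, rem=0, completes. Q0=[] Q1=[] Q2=[]

Answer: P3,P1,P4,P2,P5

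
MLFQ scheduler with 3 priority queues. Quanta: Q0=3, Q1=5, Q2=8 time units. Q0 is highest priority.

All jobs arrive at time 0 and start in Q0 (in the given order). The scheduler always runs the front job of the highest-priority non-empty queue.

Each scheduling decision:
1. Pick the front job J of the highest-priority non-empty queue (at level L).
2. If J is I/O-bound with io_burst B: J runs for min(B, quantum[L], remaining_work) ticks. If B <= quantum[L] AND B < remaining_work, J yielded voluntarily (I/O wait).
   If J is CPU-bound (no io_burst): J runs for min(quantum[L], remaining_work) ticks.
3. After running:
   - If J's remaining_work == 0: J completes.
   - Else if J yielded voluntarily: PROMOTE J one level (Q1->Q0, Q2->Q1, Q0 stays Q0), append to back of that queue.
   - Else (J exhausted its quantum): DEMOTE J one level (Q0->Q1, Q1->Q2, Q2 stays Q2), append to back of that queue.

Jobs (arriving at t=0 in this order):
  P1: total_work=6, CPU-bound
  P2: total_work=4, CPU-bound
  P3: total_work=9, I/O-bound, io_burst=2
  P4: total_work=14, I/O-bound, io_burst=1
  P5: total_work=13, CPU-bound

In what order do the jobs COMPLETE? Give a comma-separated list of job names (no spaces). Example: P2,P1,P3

Answer: P3,P4,P1,P2,P5

Derivation:
t=0-3: P1@Q0 runs 3, rem=3, quantum used, demote→Q1. Q0=[P2,P3,P4,P5] Q1=[P1] Q2=[]
t=3-6: P2@Q0 runs 3, rem=1, quantum used, demote→Q1. Q0=[P3,P4,P5] Q1=[P1,P2] Q2=[]
t=6-8: P3@Q0 runs 2, rem=7, I/O yield, promote→Q0. Q0=[P4,P5,P3] Q1=[P1,P2] Q2=[]
t=8-9: P4@Q0 runs 1, rem=13, I/O yield, promote→Q0. Q0=[P5,P3,P4] Q1=[P1,P2] Q2=[]
t=9-12: P5@Q0 runs 3, rem=10, quantum used, demote→Q1. Q0=[P3,P4] Q1=[P1,P2,P5] Q2=[]
t=12-14: P3@Q0 runs 2, rem=5, I/O yield, promote→Q0. Q0=[P4,P3] Q1=[P1,P2,P5] Q2=[]
t=14-15: P4@Q0 runs 1, rem=12, I/O yield, promote→Q0. Q0=[P3,P4] Q1=[P1,P2,P5] Q2=[]
t=15-17: P3@Q0 runs 2, rem=3, I/O yield, promote→Q0. Q0=[P4,P3] Q1=[P1,P2,P5] Q2=[]
t=17-18: P4@Q0 runs 1, rem=11, I/O yield, promote→Q0. Q0=[P3,P4] Q1=[P1,P2,P5] Q2=[]
t=18-20: P3@Q0 runs 2, rem=1, I/O yield, promote→Q0. Q0=[P4,P3] Q1=[P1,P2,P5] Q2=[]
t=20-21: P4@Q0 runs 1, rem=10, I/O yield, promote→Q0. Q0=[P3,P4] Q1=[P1,P2,P5] Q2=[]
t=21-22: P3@Q0 runs 1, rem=0, completes. Q0=[P4] Q1=[P1,P2,P5] Q2=[]
t=22-23: P4@Q0 runs 1, rem=9, I/O yield, promote→Q0. Q0=[P4] Q1=[P1,P2,P5] Q2=[]
t=23-24: P4@Q0 runs 1, rem=8, I/O yield, promote→Q0. Q0=[P4] Q1=[P1,P2,P5] Q2=[]
t=24-25: P4@Q0 runs 1, rem=7, I/O yield, promote→Q0. Q0=[P4] Q1=[P1,P2,P5] Q2=[]
t=25-26: P4@Q0 runs 1, rem=6, I/O yield, promote→Q0. Q0=[P4] Q1=[P1,P2,P5] Q2=[]
t=26-27: P4@Q0 runs 1, rem=5, I/O yield, promote→Q0. Q0=[P4] Q1=[P1,P2,P5] Q2=[]
t=27-28: P4@Q0 runs 1, rem=4, I/O yield, promote→Q0. Q0=[P4] Q1=[P1,P2,P5] Q2=[]
t=28-29: P4@Q0 runs 1, rem=3, I/O yield, promote→Q0. Q0=[P4] Q1=[P1,P2,P5] Q2=[]
t=29-30: P4@Q0 runs 1, rem=2, I/O yield, promote→Q0. Q0=[P4] Q1=[P1,P2,P5] Q2=[]
t=30-31: P4@Q0 runs 1, rem=1, I/O yield, promote→Q0. Q0=[P4] Q1=[P1,P2,P5] Q2=[]
t=31-32: P4@Q0 runs 1, rem=0, completes. Q0=[] Q1=[P1,P2,P5] Q2=[]
t=32-35: P1@Q1 runs 3, rem=0, completes. Q0=[] Q1=[P2,P5] Q2=[]
t=35-36: P2@Q1 runs 1, rem=0, completes. Q0=[] Q1=[P5] Q2=[]
t=36-41: P5@Q1 runs 5, rem=5, quantum used, demote→Q2. Q0=[] Q1=[] Q2=[P5]
t=41-46: P5@Q2 runs 5, rem=0, completes. Q0=[] Q1=[] Q2=[]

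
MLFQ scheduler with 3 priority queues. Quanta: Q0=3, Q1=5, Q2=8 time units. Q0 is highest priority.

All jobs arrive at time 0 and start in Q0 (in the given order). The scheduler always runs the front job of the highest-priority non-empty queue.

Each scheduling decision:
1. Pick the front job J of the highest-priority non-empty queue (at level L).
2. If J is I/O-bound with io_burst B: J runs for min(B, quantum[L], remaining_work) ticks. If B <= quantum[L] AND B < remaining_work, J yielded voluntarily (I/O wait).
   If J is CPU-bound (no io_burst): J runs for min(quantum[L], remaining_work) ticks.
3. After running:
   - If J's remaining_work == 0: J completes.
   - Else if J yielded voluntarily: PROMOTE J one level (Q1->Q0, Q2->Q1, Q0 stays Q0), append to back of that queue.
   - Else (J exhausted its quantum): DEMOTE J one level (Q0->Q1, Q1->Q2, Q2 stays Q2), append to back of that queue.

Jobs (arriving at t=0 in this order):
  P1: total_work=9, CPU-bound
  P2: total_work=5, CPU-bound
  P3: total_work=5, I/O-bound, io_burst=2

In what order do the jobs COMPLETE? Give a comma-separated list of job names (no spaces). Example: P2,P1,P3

Answer: P3,P2,P1

Derivation:
t=0-3: P1@Q0 runs 3, rem=6, quantum used, demote→Q1. Q0=[P2,P3] Q1=[P1] Q2=[]
t=3-6: P2@Q0 runs 3, rem=2, quantum used, demote→Q1. Q0=[P3] Q1=[P1,P2] Q2=[]
t=6-8: P3@Q0 runs 2, rem=3, I/O yield, promote→Q0. Q0=[P3] Q1=[P1,P2] Q2=[]
t=8-10: P3@Q0 runs 2, rem=1, I/O yield, promote→Q0. Q0=[P3] Q1=[P1,P2] Q2=[]
t=10-11: P3@Q0 runs 1, rem=0, completes. Q0=[] Q1=[P1,P2] Q2=[]
t=11-16: P1@Q1 runs 5, rem=1, quantum used, demote→Q2. Q0=[] Q1=[P2] Q2=[P1]
t=16-18: P2@Q1 runs 2, rem=0, completes. Q0=[] Q1=[] Q2=[P1]
t=18-19: P1@Q2 runs 1, rem=0, completes. Q0=[] Q1=[] Q2=[]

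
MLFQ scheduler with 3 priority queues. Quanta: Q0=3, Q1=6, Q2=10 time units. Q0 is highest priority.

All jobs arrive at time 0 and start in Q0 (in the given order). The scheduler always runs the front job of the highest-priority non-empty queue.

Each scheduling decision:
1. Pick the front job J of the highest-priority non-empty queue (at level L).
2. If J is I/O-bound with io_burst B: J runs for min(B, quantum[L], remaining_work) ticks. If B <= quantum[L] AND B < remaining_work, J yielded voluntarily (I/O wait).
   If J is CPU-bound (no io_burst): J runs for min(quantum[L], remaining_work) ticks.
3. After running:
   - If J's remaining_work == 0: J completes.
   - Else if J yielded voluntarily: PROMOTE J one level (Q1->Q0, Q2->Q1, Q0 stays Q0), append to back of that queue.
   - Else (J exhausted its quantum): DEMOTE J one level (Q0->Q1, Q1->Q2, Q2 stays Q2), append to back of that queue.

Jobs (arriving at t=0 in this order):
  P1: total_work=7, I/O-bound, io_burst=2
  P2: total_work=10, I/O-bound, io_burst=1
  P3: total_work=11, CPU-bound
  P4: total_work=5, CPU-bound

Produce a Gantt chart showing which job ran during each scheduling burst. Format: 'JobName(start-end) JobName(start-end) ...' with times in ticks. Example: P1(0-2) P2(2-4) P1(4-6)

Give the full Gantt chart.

t=0-2: P1@Q0 runs 2, rem=5, I/O yield, promote→Q0. Q0=[P2,P3,P4,P1] Q1=[] Q2=[]
t=2-3: P2@Q0 runs 1, rem=9, I/O yield, promote→Q0. Q0=[P3,P4,P1,P2] Q1=[] Q2=[]
t=3-6: P3@Q0 runs 3, rem=8, quantum used, demote→Q1. Q0=[P4,P1,P2] Q1=[P3] Q2=[]
t=6-9: P4@Q0 runs 3, rem=2, quantum used, demote→Q1. Q0=[P1,P2] Q1=[P3,P4] Q2=[]
t=9-11: P1@Q0 runs 2, rem=3, I/O yield, promote→Q0. Q0=[P2,P1] Q1=[P3,P4] Q2=[]
t=11-12: P2@Q0 runs 1, rem=8, I/O yield, promote→Q0. Q0=[P1,P2] Q1=[P3,P4] Q2=[]
t=12-14: P1@Q0 runs 2, rem=1, I/O yield, promote→Q0. Q0=[P2,P1] Q1=[P3,P4] Q2=[]
t=14-15: P2@Q0 runs 1, rem=7, I/O yield, promote→Q0. Q0=[P1,P2] Q1=[P3,P4] Q2=[]
t=15-16: P1@Q0 runs 1, rem=0, completes. Q0=[P2] Q1=[P3,P4] Q2=[]
t=16-17: P2@Q0 runs 1, rem=6, I/O yield, promote→Q0. Q0=[P2] Q1=[P3,P4] Q2=[]
t=17-18: P2@Q0 runs 1, rem=5, I/O yield, promote→Q0. Q0=[P2] Q1=[P3,P4] Q2=[]
t=18-19: P2@Q0 runs 1, rem=4, I/O yield, promote→Q0. Q0=[P2] Q1=[P3,P4] Q2=[]
t=19-20: P2@Q0 runs 1, rem=3, I/O yield, promote→Q0. Q0=[P2] Q1=[P3,P4] Q2=[]
t=20-21: P2@Q0 runs 1, rem=2, I/O yield, promote→Q0. Q0=[P2] Q1=[P3,P4] Q2=[]
t=21-22: P2@Q0 runs 1, rem=1, I/O yield, promote→Q0. Q0=[P2] Q1=[P3,P4] Q2=[]
t=22-23: P2@Q0 runs 1, rem=0, completes. Q0=[] Q1=[P3,P4] Q2=[]
t=23-29: P3@Q1 runs 6, rem=2, quantum used, demote→Q2. Q0=[] Q1=[P4] Q2=[P3]
t=29-31: P4@Q1 runs 2, rem=0, completes. Q0=[] Q1=[] Q2=[P3]
t=31-33: P3@Q2 runs 2, rem=0, completes. Q0=[] Q1=[] Q2=[]

Answer: P1(0-2) P2(2-3) P3(3-6) P4(6-9) P1(9-11) P2(11-12) P1(12-14) P2(14-15) P1(15-16) P2(16-17) P2(17-18) P2(18-19) P2(19-20) P2(20-21) P2(21-22) P2(22-23) P3(23-29) P4(29-31) P3(31-33)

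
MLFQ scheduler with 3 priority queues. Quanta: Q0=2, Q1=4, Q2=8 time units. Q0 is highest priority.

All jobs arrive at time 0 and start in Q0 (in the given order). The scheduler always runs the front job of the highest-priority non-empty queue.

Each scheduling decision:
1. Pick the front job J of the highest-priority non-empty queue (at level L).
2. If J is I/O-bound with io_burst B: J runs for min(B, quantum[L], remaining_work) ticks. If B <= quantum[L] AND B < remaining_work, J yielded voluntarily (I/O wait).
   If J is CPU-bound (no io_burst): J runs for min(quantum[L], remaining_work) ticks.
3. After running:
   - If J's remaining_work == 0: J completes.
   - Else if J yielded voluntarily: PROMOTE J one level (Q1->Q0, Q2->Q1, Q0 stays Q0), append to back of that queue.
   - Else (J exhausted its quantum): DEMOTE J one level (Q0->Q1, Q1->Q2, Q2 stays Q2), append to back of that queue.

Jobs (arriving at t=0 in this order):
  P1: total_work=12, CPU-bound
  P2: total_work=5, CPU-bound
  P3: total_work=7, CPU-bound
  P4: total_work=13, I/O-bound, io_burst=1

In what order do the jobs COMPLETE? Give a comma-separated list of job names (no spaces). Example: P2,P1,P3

Answer: P4,P2,P1,P3

Derivation:
t=0-2: P1@Q0 runs 2, rem=10, quantum used, demote→Q1. Q0=[P2,P3,P4] Q1=[P1] Q2=[]
t=2-4: P2@Q0 runs 2, rem=3, quantum used, demote→Q1. Q0=[P3,P4] Q1=[P1,P2] Q2=[]
t=4-6: P3@Q0 runs 2, rem=5, quantum used, demote→Q1. Q0=[P4] Q1=[P1,P2,P3] Q2=[]
t=6-7: P4@Q0 runs 1, rem=12, I/O yield, promote→Q0. Q0=[P4] Q1=[P1,P2,P3] Q2=[]
t=7-8: P4@Q0 runs 1, rem=11, I/O yield, promote→Q0. Q0=[P4] Q1=[P1,P2,P3] Q2=[]
t=8-9: P4@Q0 runs 1, rem=10, I/O yield, promote→Q0. Q0=[P4] Q1=[P1,P2,P3] Q2=[]
t=9-10: P4@Q0 runs 1, rem=9, I/O yield, promote→Q0. Q0=[P4] Q1=[P1,P2,P3] Q2=[]
t=10-11: P4@Q0 runs 1, rem=8, I/O yield, promote→Q0. Q0=[P4] Q1=[P1,P2,P3] Q2=[]
t=11-12: P4@Q0 runs 1, rem=7, I/O yield, promote→Q0. Q0=[P4] Q1=[P1,P2,P3] Q2=[]
t=12-13: P4@Q0 runs 1, rem=6, I/O yield, promote→Q0. Q0=[P4] Q1=[P1,P2,P3] Q2=[]
t=13-14: P4@Q0 runs 1, rem=5, I/O yield, promote→Q0. Q0=[P4] Q1=[P1,P2,P3] Q2=[]
t=14-15: P4@Q0 runs 1, rem=4, I/O yield, promote→Q0. Q0=[P4] Q1=[P1,P2,P3] Q2=[]
t=15-16: P4@Q0 runs 1, rem=3, I/O yield, promote→Q0. Q0=[P4] Q1=[P1,P2,P3] Q2=[]
t=16-17: P4@Q0 runs 1, rem=2, I/O yield, promote→Q0. Q0=[P4] Q1=[P1,P2,P3] Q2=[]
t=17-18: P4@Q0 runs 1, rem=1, I/O yield, promote→Q0. Q0=[P4] Q1=[P1,P2,P3] Q2=[]
t=18-19: P4@Q0 runs 1, rem=0, completes. Q0=[] Q1=[P1,P2,P3] Q2=[]
t=19-23: P1@Q1 runs 4, rem=6, quantum used, demote→Q2. Q0=[] Q1=[P2,P3] Q2=[P1]
t=23-26: P2@Q1 runs 3, rem=0, completes. Q0=[] Q1=[P3] Q2=[P1]
t=26-30: P3@Q1 runs 4, rem=1, quantum used, demote→Q2. Q0=[] Q1=[] Q2=[P1,P3]
t=30-36: P1@Q2 runs 6, rem=0, completes. Q0=[] Q1=[] Q2=[P3]
t=36-37: P3@Q2 runs 1, rem=0, completes. Q0=[] Q1=[] Q2=[]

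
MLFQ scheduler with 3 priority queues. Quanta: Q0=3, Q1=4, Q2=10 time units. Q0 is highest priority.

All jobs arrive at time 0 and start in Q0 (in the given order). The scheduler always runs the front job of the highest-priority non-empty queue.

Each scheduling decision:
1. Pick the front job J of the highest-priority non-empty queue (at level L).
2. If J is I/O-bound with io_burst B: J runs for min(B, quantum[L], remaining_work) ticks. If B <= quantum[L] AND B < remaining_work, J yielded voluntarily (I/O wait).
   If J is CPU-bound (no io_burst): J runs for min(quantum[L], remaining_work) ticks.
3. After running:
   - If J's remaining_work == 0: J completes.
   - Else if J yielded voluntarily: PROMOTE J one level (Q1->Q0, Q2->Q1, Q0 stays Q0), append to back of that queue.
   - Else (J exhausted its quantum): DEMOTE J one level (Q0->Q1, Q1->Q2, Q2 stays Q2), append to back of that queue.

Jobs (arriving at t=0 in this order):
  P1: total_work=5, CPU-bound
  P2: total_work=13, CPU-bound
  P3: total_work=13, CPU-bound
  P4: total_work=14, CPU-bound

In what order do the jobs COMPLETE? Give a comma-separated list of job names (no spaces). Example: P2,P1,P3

t=0-3: P1@Q0 runs 3, rem=2, quantum used, demote→Q1. Q0=[P2,P3,P4] Q1=[P1] Q2=[]
t=3-6: P2@Q0 runs 3, rem=10, quantum used, demote→Q1. Q0=[P3,P4] Q1=[P1,P2] Q2=[]
t=6-9: P3@Q0 runs 3, rem=10, quantum used, demote→Q1. Q0=[P4] Q1=[P1,P2,P3] Q2=[]
t=9-12: P4@Q0 runs 3, rem=11, quantum used, demote→Q1. Q0=[] Q1=[P1,P2,P3,P4] Q2=[]
t=12-14: P1@Q1 runs 2, rem=0, completes. Q0=[] Q1=[P2,P3,P4] Q2=[]
t=14-18: P2@Q1 runs 4, rem=6, quantum used, demote→Q2. Q0=[] Q1=[P3,P4] Q2=[P2]
t=18-22: P3@Q1 runs 4, rem=6, quantum used, demote→Q2. Q0=[] Q1=[P4] Q2=[P2,P3]
t=22-26: P4@Q1 runs 4, rem=7, quantum used, demote→Q2. Q0=[] Q1=[] Q2=[P2,P3,P4]
t=26-32: P2@Q2 runs 6, rem=0, completes. Q0=[] Q1=[] Q2=[P3,P4]
t=32-38: P3@Q2 runs 6, rem=0, completes. Q0=[] Q1=[] Q2=[P4]
t=38-45: P4@Q2 runs 7, rem=0, completes. Q0=[] Q1=[] Q2=[]

Answer: P1,P2,P3,P4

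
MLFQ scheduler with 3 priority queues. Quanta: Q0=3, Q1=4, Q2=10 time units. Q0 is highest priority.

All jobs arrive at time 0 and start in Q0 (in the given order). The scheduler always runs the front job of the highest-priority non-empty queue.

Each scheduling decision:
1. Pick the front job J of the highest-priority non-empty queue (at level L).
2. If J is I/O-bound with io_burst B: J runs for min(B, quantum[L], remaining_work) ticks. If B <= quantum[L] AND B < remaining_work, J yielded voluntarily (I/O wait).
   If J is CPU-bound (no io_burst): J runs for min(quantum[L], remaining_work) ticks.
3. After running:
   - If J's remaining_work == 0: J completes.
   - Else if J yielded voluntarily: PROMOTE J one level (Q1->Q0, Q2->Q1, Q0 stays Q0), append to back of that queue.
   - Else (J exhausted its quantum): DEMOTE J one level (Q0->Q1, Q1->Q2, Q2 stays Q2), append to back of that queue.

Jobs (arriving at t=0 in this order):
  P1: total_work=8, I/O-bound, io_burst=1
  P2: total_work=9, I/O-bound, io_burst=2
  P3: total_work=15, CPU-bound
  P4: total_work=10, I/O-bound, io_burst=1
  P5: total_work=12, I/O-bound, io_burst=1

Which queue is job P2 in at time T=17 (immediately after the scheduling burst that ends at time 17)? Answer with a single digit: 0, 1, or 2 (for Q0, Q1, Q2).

Answer: 0

Derivation:
t=0-1: P1@Q0 runs 1, rem=7, I/O yield, promote→Q0. Q0=[P2,P3,P4,P5,P1] Q1=[] Q2=[]
t=1-3: P2@Q0 runs 2, rem=7, I/O yield, promote→Q0. Q0=[P3,P4,P5,P1,P2] Q1=[] Q2=[]
t=3-6: P3@Q0 runs 3, rem=12, quantum used, demote→Q1. Q0=[P4,P5,P1,P2] Q1=[P3] Q2=[]
t=6-7: P4@Q0 runs 1, rem=9, I/O yield, promote→Q0. Q0=[P5,P1,P2,P4] Q1=[P3] Q2=[]
t=7-8: P5@Q0 runs 1, rem=11, I/O yield, promote→Q0. Q0=[P1,P2,P4,P5] Q1=[P3] Q2=[]
t=8-9: P1@Q0 runs 1, rem=6, I/O yield, promote→Q0. Q0=[P2,P4,P5,P1] Q1=[P3] Q2=[]
t=9-11: P2@Q0 runs 2, rem=5, I/O yield, promote→Q0. Q0=[P4,P5,P1,P2] Q1=[P3] Q2=[]
t=11-12: P4@Q0 runs 1, rem=8, I/O yield, promote→Q0. Q0=[P5,P1,P2,P4] Q1=[P3] Q2=[]
t=12-13: P5@Q0 runs 1, rem=10, I/O yield, promote→Q0. Q0=[P1,P2,P4,P5] Q1=[P3] Q2=[]
t=13-14: P1@Q0 runs 1, rem=5, I/O yield, promote→Q0. Q0=[P2,P4,P5,P1] Q1=[P3] Q2=[]
t=14-16: P2@Q0 runs 2, rem=3, I/O yield, promote→Q0. Q0=[P4,P5,P1,P2] Q1=[P3] Q2=[]
t=16-17: P4@Q0 runs 1, rem=7, I/O yield, promote→Q0. Q0=[P5,P1,P2,P4] Q1=[P3] Q2=[]
t=17-18: P5@Q0 runs 1, rem=9, I/O yield, promote→Q0. Q0=[P1,P2,P4,P5] Q1=[P3] Q2=[]
t=18-19: P1@Q0 runs 1, rem=4, I/O yield, promote→Q0. Q0=[P2,P4,P5,P1] Q1=[P3] Q2=[]
t=19-21: P2@Q0 runs 2, rem=1, I/O yield, promote→Q0. Q0=[P4,P5,P1,P2] Q1=[P3] Q2=[]
t=21-22: P4@Q0 runs 1, rem=6, I/O yield, promote→Q0. Q0=[P5,P1,P2,P4] Q1=[P3] Q2=[]
t=22-23: P5@Q0 runs 1, rem=8, I/O yield, promote→Q0. Q0=[P1,P2,P4,P5] Q1=[P3] Q2=[]
t=23-24: P1@Q0 runs 1, rem=3, I/O yield, promote→Q0. Q0=[P2,P4,P5,P1] Q1=[P3] Q2=[]
t=24-25: P2@Q0 runs 1, rem=0, completes. Q0=[P4,P5,P1] Q1=[P3] Q2=[]
t=25-26: P4@Q0 runs 1, rem=5, I/O yield, promote→Q0. Q0=[P5,P1,P4] Q1=[P3] Q2=[]
t=26-27: P5@Q0 runs 1, rem=7, I/O yield, promote→Q0. Q0=[P1,P4,P5] Q1=[P3] Q2=[]
t=27-28: P1@Q0 runs 1, rem=2, I/O yield, promote→Q0. Q0=[P4,P5,P1] Q1=[P3] Q2=[]
t=28-29: P4@Q0 runs 1, rem=4, I/O yield, promote→Q0. Q0=[P5,P1,P4] Q1=[P3] Q2=[]
t=29-30: P5@Q0 runs 1, rem=6, I/O yield, promote→Q0. Q0=[P1,P4,P5] Q1=[P3] Q2=[]
t=30-31: P1@Q0 runs 1, rem=1, I/O yield, promote→Q0. Q0=[P4,P5,P1] Q1=[P3] Q2=[]
t=31-32: P4@Q0 runs 1, rem=3, I/O yield, promote→Q0. Q0=[P5,P1,P4] Q1=[P3] Q2=[]
t=32-33: P5@Q0 runs 1, rem=5, I/O yield, promote→Q0. Q0=[P1,P4,P5] Q1=[P3] Q2=[]
t=33-34: P1@Q0 runs 1, rem=0, completes. Q0=[P4,P5] Q1=[P3] Q2=[]
t=34-35: P4@Q0 runs 1, rem=2, I/O yield, promote→Q0. Q0=[P5,P4] Q1=[P3] Q2=[]
t=35-36: P5@Q0 runs 1, rem=4, I/O yield, promote→Q0. Q0=[P4,P5] Q1=[P3] Q2=[]
t=36-37: P4@Q0 runs 1, rem=1, I/O yield, promote→Q0. Q0=[P5,P4] Q1=[P3] Q2=[]
t=37-38: P5@Q0 runs 1, rem=3, I/O yield, promote→Q0. Q0=[P4,P5] Q1=[P3] Q2=[]
t=38-39: P4@Q0 runs 1, rem=0, completes. Q0=[P5] Q1=[P3] Q2=[]
t=39-40: P5@Q0 runs 1, rem=2, I/O yield, promote→Q0. Q0=[P5] Q1=[P3] Q2=[]
t=40-41: P5@Q0 runs 1, rem=1, I/O yield, promote→Q0. Q0=[P5] Q1=[P3] Q2=[]
t=41-42: P5@Q0 runs 1, rem=0, completes. Q0=[] Q1=[P3] Q2=[]
t=42-46: P3@Q1 runs 4, rem=8, quantum used, demote→Q2. Q0=[] Q1=[] Q2=[P3]
t=46-54: P3@Q2 runs 8, rem=0, completes. Q0=[] Q1=[] Q2=[]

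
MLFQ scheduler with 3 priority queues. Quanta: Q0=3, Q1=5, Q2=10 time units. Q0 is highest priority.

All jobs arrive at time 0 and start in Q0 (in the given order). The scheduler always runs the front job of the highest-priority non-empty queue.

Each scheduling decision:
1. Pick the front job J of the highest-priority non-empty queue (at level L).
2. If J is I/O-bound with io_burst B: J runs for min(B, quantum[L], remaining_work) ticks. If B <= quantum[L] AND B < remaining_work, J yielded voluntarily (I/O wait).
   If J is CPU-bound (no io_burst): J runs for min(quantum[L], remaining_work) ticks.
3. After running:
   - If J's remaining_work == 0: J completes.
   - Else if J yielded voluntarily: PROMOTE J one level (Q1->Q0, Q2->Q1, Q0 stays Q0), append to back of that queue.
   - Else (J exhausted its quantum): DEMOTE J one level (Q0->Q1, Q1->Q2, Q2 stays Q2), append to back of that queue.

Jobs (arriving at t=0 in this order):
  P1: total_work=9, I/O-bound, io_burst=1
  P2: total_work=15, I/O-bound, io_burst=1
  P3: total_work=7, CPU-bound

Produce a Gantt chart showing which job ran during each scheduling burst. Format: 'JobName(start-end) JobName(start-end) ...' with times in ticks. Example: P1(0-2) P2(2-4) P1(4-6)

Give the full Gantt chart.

Answer: P1(0-1) P2(1-2) P3(2-5) P1(5-6) P2(6-7) P1(7-8) P2(8-9) P1(9-10) P2(10-11) P1(11-12) P2(12-13) P1(13-14) P2(14-15) P1(15-16) P2(16-17) P1(17-18) P2(18-19) P1(19-20) P2(20-21) P2(21-22) P2(22-23) P2(23-24) P2(24-25) P2(25-26) P2(26-27) P3(27-31)

Derivation:
t=0-1: P1@Q0 runs 1, rem=8, I/O yield, promote→Q0. Q0=[P2,P3,P1] Q1=[] Q2=[]
t=1-2: P2@Q0 runs 1, rem=14, I/O yield, promote→Q0. Q0=[P3,P1,P2] Q1=[] Q2=[]
t=2-5: P3@Q0 runs 3, rem=4, quantum used, demote→Q1. Q0=[P1,P2] Q1=[P3] Q2=[]
t=5-6: P1@Q0 runs 1, rem=7, I/O yield, promote→Q0. Q0=[P2,P1] Q1=[P3] Q2=[]
t=6-7: P2@Q0 runs 1, rem=13, I/O yield, promote→Q0. Q0=[P1,P2] Q1=[P3] Q2=[]
t=7-8: P1@Q0 runs 1, rem=6, I/O yield, promote→Q0. Q0=[P2,P1] Q1=[P3] Q2=[]
t=8-9: P2@Q0 runs 1, rem=12, I/O yield, promote→Q0. Q0=[P1,P2] Q1=[P3] Q2=[]
t=9-10: P1@Q0 runs 1, rem=5, I/O yield, promote→Q0. Q0=[P2,P1] Q1=[P3] Q2=[]
t=10-11: P2@Q0 runs 1, rem=11, I/O yield, promote→Q0. Q0=[P1,P2] Q1=[P3] Q2=[]
t=11-12: P1@Q0 runs 1, rem=4, I/O yield, promote→Q0. Q0=[P2,P1] Q1=[P3] Q2=[]
t=12-13: P2@Q0 runs 1, rem=10, I/O yield, promote→Q0. Q0=[P1,P2] Q1=[P3] Q2=[]
t=13-14: P1@Q0 runs 1, rem=3, I/O yield, promote→Q0. Q0=[P2,P1] Q1=[P3] Q2=[]
t=14-15: P2@Q0 runs 1, rem=9, I/O yield, promote→Q0. Q0=[P1,P2] Q1=[P3] Q2=[]
t=15-16: P1@Q0 runs 1, rem=2, I/O yield, promote→Q0. Q0=[P2,P1] Q1=[P3] Q2=[]
t=16-17: P2@Q0 runs 1, rem=8, I/O yield, promote→Q0. Q0=[P1,P2] Q1=[P3] Q2=[]
t=17-18: P1@Q0 runs 1, rem=1, I/O yield, promote→Q0. Q0=[P2,P1] Q1=[P3] Q2=[]
t=18-19: P2@Q0 runs 1, rem=7, I/O yield, promote→Q0. Q0=[P1,P2] Q1=[P3] Q2=[]
t=19-20: P1@Q0 runs 1, rem=0, completes. Q0=[P2] Q1=[P3] Q2=[]
t=20-21: P2@Q0 runs 1, rem=6, I/O yield, promote→Q0. Q0=[P2] Q1=[P3] Q2=[]
t=21-22: P2@Q0 runs 1, rem=5, I/O yield, promote→Q0. Q0=[P2] Q1=[P3] Q2=[]
t=22-23: P2@Q0 runs 1, rem=4, I/O yield, promote→Q0. Q0=[P2] Q1=[P3] Q2=[]
t=23-24: P2@Q0 runs 1, rem=3, I/O yield, promote→Q0. Q0=[P2] Q1=[P3] Q2=[]
t=24-25: P2@Q0 runs 1, rem=2, I/O yield, promote→Q0. Q0=[P2] Q1=[P3] Q2=[]
t=25-26: P2@Q0 runs 1, rem=1, I/O yield, promote→Q0. Q0=[P2] Q1=[P3] Q2=[]
t=26-27: P2@Q0 runs 1, rem=0, completes. Q0=[] Q1=[P3] Q2=[]
t=27-31: P3@Q1 runs 4, rem=0, completes. Q0=[] Q1=[] Q2=[]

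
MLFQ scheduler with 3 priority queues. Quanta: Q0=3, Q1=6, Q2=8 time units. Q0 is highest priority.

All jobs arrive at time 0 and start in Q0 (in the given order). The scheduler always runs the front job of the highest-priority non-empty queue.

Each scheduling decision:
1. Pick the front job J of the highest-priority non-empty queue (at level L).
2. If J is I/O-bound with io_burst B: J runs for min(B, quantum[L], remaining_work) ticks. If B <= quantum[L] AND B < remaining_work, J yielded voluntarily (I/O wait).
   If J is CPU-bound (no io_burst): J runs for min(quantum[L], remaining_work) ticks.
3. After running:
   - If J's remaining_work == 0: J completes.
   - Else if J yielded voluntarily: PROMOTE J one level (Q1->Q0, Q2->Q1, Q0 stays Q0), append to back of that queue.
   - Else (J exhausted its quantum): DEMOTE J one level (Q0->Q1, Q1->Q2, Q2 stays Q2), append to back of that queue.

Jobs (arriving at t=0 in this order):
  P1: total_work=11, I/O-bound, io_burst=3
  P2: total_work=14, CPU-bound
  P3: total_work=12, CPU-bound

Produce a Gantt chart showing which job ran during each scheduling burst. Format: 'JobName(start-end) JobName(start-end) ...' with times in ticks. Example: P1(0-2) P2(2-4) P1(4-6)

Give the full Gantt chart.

Answer: P1(0-3) P2(3-6) P3(6-9) P1(9-12) P1(12-15) P1(15-17) P2(17-23) P3(23-29) P2(29-34) P3(34-37)

Derivation:
t=0-3: P1@Q0 runs 3, rem=8, I/O yield, promote→Q0. Q0=[P2,P3,P1] Q1=[] Q2=[]
t=3-6: P2@Q0 runs 3, rem=11, quantum used, demote→Q1. Q0=[P3,P1] Q1=[P2] Q2=[]
t=6-9: P3@Q0 runs 3, rem=9, quantum used, demote→Q1. Q0=[P1] Q1=[P2,P3] Q2=[]
t=9-12: P1@Q0 runs 3, rem=5, I/O yield, promote→Q0. Q0=[P1] Q1=[P2,P3] Q2=[]
t=12-15: P1@Q0 runs 3, rem=2, I/O yield, promote→Q0. Q0=[P1] Q1=[P2,P3] Q2=[]
t=15-17: P1@Q0 runs 2, rem=0, completes. Q0=[] Q1=[P2,P3] Q2=[]
t=17-23: P2@Q1 runs 6, rem=5, quantum used, demote→Q2. Q0=[] Q1=[P3] Q2=[P2]
t=23-29: P3@Q1 runs 6, rem=3, quantum used, demote→Q2. Q0=[] Q1=[] Q2=[P2,P3]
t=29-34: P2@Q2 runs 5, rem=0, completes. Q0=[] Q1=[] Q2=[P3]
t=34-37: P3@Q2 runs 3, rem=0, completes. Q0=[] Q1=[] Q2=[]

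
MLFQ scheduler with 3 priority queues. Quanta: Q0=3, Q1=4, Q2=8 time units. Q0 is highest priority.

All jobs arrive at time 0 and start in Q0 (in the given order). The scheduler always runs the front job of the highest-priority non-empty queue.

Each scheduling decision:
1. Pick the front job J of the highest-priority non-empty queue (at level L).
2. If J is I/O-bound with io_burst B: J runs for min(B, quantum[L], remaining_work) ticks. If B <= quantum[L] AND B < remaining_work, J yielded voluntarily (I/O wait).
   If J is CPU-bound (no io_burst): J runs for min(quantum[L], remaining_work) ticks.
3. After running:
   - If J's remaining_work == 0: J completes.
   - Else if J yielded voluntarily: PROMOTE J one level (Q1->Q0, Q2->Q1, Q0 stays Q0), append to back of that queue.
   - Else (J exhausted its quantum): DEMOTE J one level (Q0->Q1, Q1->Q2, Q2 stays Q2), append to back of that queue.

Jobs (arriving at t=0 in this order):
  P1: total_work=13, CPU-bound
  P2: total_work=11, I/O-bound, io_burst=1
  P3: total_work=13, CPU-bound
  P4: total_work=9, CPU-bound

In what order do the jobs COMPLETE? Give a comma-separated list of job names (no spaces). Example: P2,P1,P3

t=0-3: P1@Q0 runs 3, rem=10, quantum used, demote→Q1. Q0=[P2,P3,P4] Q1=[P1] Q2=[]
t=3-4: P2@Q0 runs 1, rem=10, I/O yield, promote→Q0. Q0=[P3,P4,P2] Q1=[P1] Q2=[]
t=4-7: P3@Q0 runs 3, rem=10, quantum used, demote→Q1. Q0=[P4,P2] Q1=[P1,P3] Q2=[]
t=7-10: P4@Q0 runs 3, rem=6, quantum used, demote→Q1. Q0=[P2] Q1=[P1,P3,P4] Q2=[]
t=10-11: P2@Q0 runs 1, rem=9, I/O yield, promote→Q0. Q0=[P2] Q1=[P1,P3,P4] Q2=[]
t=11-12: P2@Q0 runs 1, rem=8, I/O yield, promote→Q0. Q0=[P2] Q1=[P1,P3,P4] Q2=[]
t=12-13: P2@Q0 runs 1, rem=7, I/O yield, promote→Q0. Q0=[P2] Q1=[P1,P3,P4] Q2=[]
t=13-14: P2@Q0 runs 1, rem=6, I/O yield, promote→Q0. Q0=[P2] Q1=[P1,P3,P4] Q2=[]
t=14-15: P2@Q0 runs 1, rem=5, I/O yield, promote→Q0. Q0=[P2] Q1=[P1,P3,P4] Q2=[]
t=15-16: P2@Q0 runs 1, rem=4, I/O yield, promote→Q0. Q0=[P2] Q1=[P1,P3,P4] Q2=[]
t=16-17: P2@Q0 runs 1, rem=3, I/O yield, promote→Q0. Q0=[P2] Q1=[P1,P3,P4] Q2=[]
t=17-18: P2@Q0 runs 1, rem=2, I/O yield, promote→Q0. Q0=[P2] Q1=[P1,P3,P4] Q2=[]
t=18-19: P2@Q0 runs 1, rem=1, I/O yield, promote→Q0. Q0=[P2] Q1=[P1,P3,P4] Q2=[]
t=19-20: P2@Q0 runs 1, rem=0, completes. Q0=[] Q1=[P1,P3,P4] Q2=[]
t=20-24: P1@Q1 runs 4, rem=6, quantum used, demote→Q2. Q0=[] Q1=[P3,P4] Q2=[P1]
t=24-28: P3@Q1 runs 4, rem=6, quantum used, demote→Q2. Q0=[] Q1=[P4] Q2=[P1,P3]
t=28-32: P4@Q1 runs 4, rem=2, quantum used, demote→Q2. Q0=[] Q1=[] Q2=[P1,P3,P4]
t=32-38: P1@Q2 runs 6, rem=0, completes. Q0=[] Q1=[] Q2=[P3,P4]
t=38-44: P3@Q2 runs 6, rem=0, completes. Q0=[] Q1=[] Q2=[P4]
t=44-46: P4@Q2 runs 2, rem=0, completes. Q0=[] Q1=[] Q2=[]

Answer: P2,P1,P3,P4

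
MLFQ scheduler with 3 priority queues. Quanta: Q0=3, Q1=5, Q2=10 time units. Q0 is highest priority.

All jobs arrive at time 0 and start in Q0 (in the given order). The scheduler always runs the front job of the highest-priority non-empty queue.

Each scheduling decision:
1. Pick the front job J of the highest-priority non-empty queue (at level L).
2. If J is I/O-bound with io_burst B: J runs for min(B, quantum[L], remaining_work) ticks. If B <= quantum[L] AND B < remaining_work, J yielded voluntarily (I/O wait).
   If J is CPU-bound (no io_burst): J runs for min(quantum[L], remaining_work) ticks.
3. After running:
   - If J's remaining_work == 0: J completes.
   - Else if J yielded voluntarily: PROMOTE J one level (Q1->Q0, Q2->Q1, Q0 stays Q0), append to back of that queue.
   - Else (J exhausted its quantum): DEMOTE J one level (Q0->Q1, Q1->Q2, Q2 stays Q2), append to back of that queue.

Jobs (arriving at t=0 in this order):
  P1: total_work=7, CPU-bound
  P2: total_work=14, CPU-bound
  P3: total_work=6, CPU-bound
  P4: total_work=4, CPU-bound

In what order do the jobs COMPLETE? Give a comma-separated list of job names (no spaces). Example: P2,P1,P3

t=0-3: P1@Q0 runs 3, rem=4, quantum used, demote→Q1. Q0=[P2,P3,P4] Q1=[P1] Q2=[]
t=3-6: P2@Q0 runs 3, rem=11, quantum used, demote→Q1. Q0=[P3,P4] Q1=[P1,P2] Q2=[]
t=6-9: P3@Q0 runs 3, rem=3, quantum used, demote→Q1. Q0=[P4] Q1=[P1,P2,P3] Q2=[]
t=9-12: P4@Q0 runs 3, rem=1, quantum used, demote→Q1. Q0=[] Q1=[P1,P2,P3,P4] Q2=[]
t=12-16: P1@Q1 runs 4, rem=0, completes. Q0=[] Q1=[P2,P3,P4] Q2=[]
t=16-21: P2@Q1 runs 5, rem=6, quantum used, demote→Q2. Q0=[] Q1=[P3,P4] Q2=[P2]
t=21-24: P3@Q1 runs 3, rem=0, completes. Q0=[] Q1=[P4] Q2=[P2]
t=24-25: P4@Q1 runs 1, rem=0, completes. Q0=[] Q1=[] Q2=[P2]
t=25-31: P2@Q2 runs 6, rem=0, completes. Q0=[] Q1=[] Q2=[]

Answer: P1,P3,P4,P2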